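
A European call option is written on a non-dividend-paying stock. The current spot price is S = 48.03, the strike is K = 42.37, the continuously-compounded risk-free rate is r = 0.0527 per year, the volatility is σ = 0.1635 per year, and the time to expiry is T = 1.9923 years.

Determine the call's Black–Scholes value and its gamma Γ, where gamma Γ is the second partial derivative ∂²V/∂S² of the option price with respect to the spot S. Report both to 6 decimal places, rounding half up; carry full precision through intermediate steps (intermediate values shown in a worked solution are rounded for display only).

price = 10.705276
Γ = 0.019359

σ√T = 0.1635·√1.9923 = 0.230778
d₁ = (ln(S/K) + (r+σ²/2)T) / (σ√T) = (ln(48.03/42.37) + (0.0527+0.1635²/2)·1.9923) / 0.230778 = (0.125385 + 0.131624) / 0.230778 = 1.113661
d₂ = d₁ − σ√T = 1.113661 − 0.230778 = 0.882882
e^{−rT} = e^{−0.0527·1.9923} = 0.900330
N(d₁) = 0.867288,  N(d₂) = 0.811350
Call price V = S·N(d₁) − K·e^{−rT}·N(d₂) = 41.655823 − 30.950547 = 10.705276
φ(d₁) = (1/√(2π))·e^{−d₁²/2} = 0.214583
Γ = φ(d₁) / (S·σ·√T) = 0.019359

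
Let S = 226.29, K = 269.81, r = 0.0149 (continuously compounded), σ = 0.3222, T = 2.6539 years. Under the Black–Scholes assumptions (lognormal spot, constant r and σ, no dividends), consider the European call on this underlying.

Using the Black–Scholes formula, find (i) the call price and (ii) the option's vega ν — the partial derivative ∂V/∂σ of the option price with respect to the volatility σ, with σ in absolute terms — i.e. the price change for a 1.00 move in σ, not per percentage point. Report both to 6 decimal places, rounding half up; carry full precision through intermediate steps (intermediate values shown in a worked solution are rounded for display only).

σ√T = 0.3222·√2.6539 = 0.524889
d₁ = (ln(S/K) + (r+σ²/2)T) / (σ√T) = (ln(226.29/269.81) + (0.0149+0.3222²/2)·2.6539) / 0.524889 = (-0.175901 + 0.177298) / 0.524889 = 0.002661
d₂ = d₁ − σ√T = 0.002661 − 0.524889 = -0.522228
e^{−rT} = e^{−0.0149·2.6539} = 0.961229
N(d₁) = 0.501062,  N(d₂) = 0.300756
Call price V = S·N(d₁) − K·e^{−rT}·N(d₂) = 113.385257 − 78.000729 = 35.384528
φ(d₁) = (1/√(2π))·e^{−d₁²/2} = 0.398941
ν = S·φ(d₁)·√T = 147.067316

price = 35.384528
ν = 147.067316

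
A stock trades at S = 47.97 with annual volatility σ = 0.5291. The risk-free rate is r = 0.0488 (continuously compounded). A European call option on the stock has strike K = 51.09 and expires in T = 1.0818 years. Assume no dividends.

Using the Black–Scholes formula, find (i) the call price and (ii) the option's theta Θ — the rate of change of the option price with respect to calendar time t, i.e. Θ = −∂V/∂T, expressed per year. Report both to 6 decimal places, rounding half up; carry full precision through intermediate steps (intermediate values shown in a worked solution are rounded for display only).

σ√T = 0.5291·√1.0818 = 0.550315
d₁ = (ln(S/K) + (r+σ²/2)T) / (σ√T) = (ln(47.97/51.09) + (0.0488+0.5291²/2)·1.0818) / 0.550315 = (-0.063013 + 0.204215) / 0.550315 = 0.256584
d₂ = d₁ − σ√T = 0.256584 − 0.550315 = -0.293731
e^{−rT} = e^{−0.0488·1.0818} = 0.948577
N(d₁) = 0.601250,  N(d₂) = 0.384482
Call price V = S·N(d₁) − K·e^{−rT}·N(d₂) = 28.841968 − 18.633076 = 10.208892
φ(d₁) = (1/√(2π))·e^{−d₁²/2} = 0.386024
Θ = −S·φ(d₁)·σ/(2√T) − r·K·e^{−rT}·N(d₂) = −4.709969 − 0.909294 = -5.619263

price = 10.208892
Θ = -5.619263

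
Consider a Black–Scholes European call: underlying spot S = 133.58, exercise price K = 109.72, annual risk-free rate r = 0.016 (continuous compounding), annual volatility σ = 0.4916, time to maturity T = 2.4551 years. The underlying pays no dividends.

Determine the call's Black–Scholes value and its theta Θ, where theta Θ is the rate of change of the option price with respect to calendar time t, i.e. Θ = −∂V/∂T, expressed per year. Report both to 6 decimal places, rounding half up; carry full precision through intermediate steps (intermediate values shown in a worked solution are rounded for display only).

price = 51.468049
Θ = -7.372727

σ√T = 0.4916·√2.4551 = 0.770276
d₁ = (ln(S/K) + (r+σ²/2)T) / (σ√T) = (ln(133.58/109.72) + (0.016+0.4916²/2)·2.4551) / 0.770276 = (0.196769 + 0.335944) / 0.770276 = 0.691587
d₂ = d₁ − σ√T = 0.691587 − 0.770276 = -0.078689
e^{−rT} = e^{−0.016·2.4551} = 0.961480
N(d₁) = 0.755402,  N(d₂) = 0.468640
Call price V = S·N(d₁) − K·e^{−rT}·N(d₂) = 100.906561 − 49.438512 = 51.468049
φ(d₁) = (1/√(2π))·e^{−d₁²/2} = 0.314087
Θ = −S·φ(d₁)·σ/(2√T) − r·K·e^{−rT}·N(d₂) = −6.581711 − 0.791016 = -7.372727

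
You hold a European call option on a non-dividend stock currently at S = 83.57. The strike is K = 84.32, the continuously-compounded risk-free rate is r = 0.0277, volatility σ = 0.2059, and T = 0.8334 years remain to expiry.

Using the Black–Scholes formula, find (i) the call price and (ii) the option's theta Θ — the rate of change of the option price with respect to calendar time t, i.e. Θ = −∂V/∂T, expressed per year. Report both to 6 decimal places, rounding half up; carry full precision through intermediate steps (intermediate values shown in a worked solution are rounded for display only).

σ√T = 0.2059·√0.8334 = 0.187968
d₁ = (ln(S/K) + (r+σ²/2)T) / (σ√T) = (ln(83.57/84.32) + (0.0277+0.2059²/2)·0.8334) / 0.187968 = (-0.008934 + 0.040751) / 0.187968 = 0.169266
d₂ = d₁ − σ√T = 0.169266 − 0.187968 = -0.018701
e^{−rT} = e^{−0.0277·0.8334} = 0.977179
N(d₁) = 0.567206,  N(d₂) = 0.492540
Call price V = S·N(d₁) − K·e^{−rT}·N(d₂) = 47.401445 − 40.583183 = 6.818261
φ(d₁) = (1/√(2π))·e^{−d₁²/2} = 0.393268
Θ = −S·φ(d₁)·σ/(2√T) − r·K·e^{−rT}·N(d₂) = −3.706283 − 1.124154 = -4.830437

price = 6.818261
Θ = -4.830437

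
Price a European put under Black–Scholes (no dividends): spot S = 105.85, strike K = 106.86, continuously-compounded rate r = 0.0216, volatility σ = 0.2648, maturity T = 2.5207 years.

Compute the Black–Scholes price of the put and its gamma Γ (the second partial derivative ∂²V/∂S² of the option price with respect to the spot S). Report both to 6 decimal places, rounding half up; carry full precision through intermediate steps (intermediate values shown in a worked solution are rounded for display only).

price = 15.006745
Γ = 0.008525

σ√T = 0.2648·√2.5207 = 0.420415
d₁ = (ln(S/K) + (r+σ²/2)T) / (σ√T) = (ln(105.85/106.86) + (0.0216+0.2648²/2)·2.5207) / 0.420415 = (-0.009497 + 0.142822) / 0.420415 = 0.317127
d₂ = d₁ − σ√T = 0.317127 − 0.420415 = -0.103288
e^{−rT} = e^{−0.0216·2.5207} = 0.947009
N(−d₁) = 0.375574,  N(−d₂) = 0.541133
Put price V = K·e^{−rT}·N(−d₂) − S·N(−d₁) = 54.761210 − 39.754465 = 15.006745
φ(d₁) = (1/√(2π))·e^{−d₁²/2} = 0.379378
Γ = φ(d₁) / (S·σ·√T) = 0.008525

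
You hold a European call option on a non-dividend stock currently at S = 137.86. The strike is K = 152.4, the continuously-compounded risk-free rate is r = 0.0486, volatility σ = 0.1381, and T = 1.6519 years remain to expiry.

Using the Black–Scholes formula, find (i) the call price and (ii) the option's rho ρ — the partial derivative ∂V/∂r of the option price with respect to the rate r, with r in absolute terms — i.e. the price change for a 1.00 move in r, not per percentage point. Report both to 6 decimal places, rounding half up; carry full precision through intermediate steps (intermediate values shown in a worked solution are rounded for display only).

σ√T = 0.1381·√1.6519 = 0.177495
d₁ = (ln(S/K) + (r+σ²/2)T) / (σ√T) = (ln(137.86/152.4) + (0.0486+0.1381²/2)·1.6519) / 0.177495 = (-0.100270 + 0.096035) / 0.177495 = -0.023862
d₂ = d₁ − σ√T = -0.023862 − 0.177495 = -0.201357
e^{−rT} = e^{−0.0486·1.6519} = 0.922856
N(d₁) = 0.490481,  N(d₂) = 0.420210
Call price V = S·N(d₁) − K·e^{−rT}·N(d₂) = 67.617743 − 59.099644 = 8.518099
ρ = K·T·e^{−rT}·N(d₂) = 97.626701

price = 8.518099
ρ = 97.626701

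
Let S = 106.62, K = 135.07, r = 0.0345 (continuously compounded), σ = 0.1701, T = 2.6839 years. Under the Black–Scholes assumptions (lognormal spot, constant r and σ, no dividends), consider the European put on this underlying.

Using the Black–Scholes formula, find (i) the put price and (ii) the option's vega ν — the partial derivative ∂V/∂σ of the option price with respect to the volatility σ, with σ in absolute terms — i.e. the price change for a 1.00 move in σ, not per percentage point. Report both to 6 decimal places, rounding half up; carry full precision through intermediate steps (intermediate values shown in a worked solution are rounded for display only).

price = 22.628664
ν = 64.899979

σ√T = 0.1701·√2.6839 = 0.278668
d₁ = (ln(S/K) + (r+σ²/2)T) / (σ√T) = (ln(106.62/135.07) + (0.0345+0.1701²/2)·2.6839) / 0.278668 = (-0.236522 + 0.131423) / 0.278668 = -0.377149
d₂ = d₁ − σ√T = -0.377149 − 0.278668 = -0.655817
e^{−rT} = e^{−0.0345·2.6839} = 0.911563
N(−d₁) = 0.646969,  N(−d₂) = 0.744029
Put price V = K·e^{−rT}·N(−d₂) − S·N(−d₁) = 91.608460 − 68.979796 = 22.628664
φ(d₁) = (1/√(2π))·e^{−d₁²/2} = 0.371555
ν = S·φ(d₁)·√T = 64.899979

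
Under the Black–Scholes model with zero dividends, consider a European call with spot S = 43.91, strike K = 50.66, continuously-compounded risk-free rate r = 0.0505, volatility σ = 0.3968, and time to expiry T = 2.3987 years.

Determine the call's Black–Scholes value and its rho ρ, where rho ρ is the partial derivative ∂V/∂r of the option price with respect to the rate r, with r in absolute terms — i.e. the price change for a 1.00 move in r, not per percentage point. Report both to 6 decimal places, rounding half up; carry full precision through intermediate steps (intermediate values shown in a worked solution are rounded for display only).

price = 10.236895
ρ = 39.386191

σ√T = 0.3968·√2.3987 = 0.614553
d₁ = (ln(S/K) + (r+σ²/2)T) / (σ√T) = (ln(43.91/50.66) + (0.0505+0.3968²/2)·2.3987) / 0.614553 = (-0.142995 + 0.309972) / 0.614553 = 0.271706
d₂ = d₁ − σ√T = 0.271706 − 0.614553 = -0.342848
e^{−rT} = e^{−0.0505·2.3987} = 0.885915
N(d₁) = 0.607076,  N(d₂) = 0.365857
Call price V = S·N(d₁) − K·e^{−rT}·N(d₂) = 26.656702 − 16.419807 = 10.236895
ρ = K·T·e^{−rT}·N(d₂) = 39.386191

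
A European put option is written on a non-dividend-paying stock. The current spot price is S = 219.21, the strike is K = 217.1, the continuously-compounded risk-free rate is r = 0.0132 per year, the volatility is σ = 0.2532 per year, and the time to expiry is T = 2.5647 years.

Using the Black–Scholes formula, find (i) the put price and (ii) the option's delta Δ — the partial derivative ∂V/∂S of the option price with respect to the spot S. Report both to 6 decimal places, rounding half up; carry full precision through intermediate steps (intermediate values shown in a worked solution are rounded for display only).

σ√T = 0.2532·√2.5647 = 0.405492
d₁ = (ln(S/K) + (r+σ²/2)T) / (σ√T) = (ln(219.21/217.1) + (0.0132+0.2532²/2)·2.5647) / 0.405492 = (0.009672 + 0.116066) / 0.405492 = 0.310087
d₂ = d₁ − σ√T = 0.310087 − 0.405492 = -0.095404
e^{−rT} = e^{−0.0132·2.5647} = 0.966713
N(−d₁) = 0.378247,  N(−d₂) = 0.538003
Put price V = K·e^{−rT}·N(−d₂) − S·N(−d₁) = 112.912494 − 82.915572 = 29.996921
Δ = −N(−d₁) = -0.378247

price = 29.996921
Δ = -0.378247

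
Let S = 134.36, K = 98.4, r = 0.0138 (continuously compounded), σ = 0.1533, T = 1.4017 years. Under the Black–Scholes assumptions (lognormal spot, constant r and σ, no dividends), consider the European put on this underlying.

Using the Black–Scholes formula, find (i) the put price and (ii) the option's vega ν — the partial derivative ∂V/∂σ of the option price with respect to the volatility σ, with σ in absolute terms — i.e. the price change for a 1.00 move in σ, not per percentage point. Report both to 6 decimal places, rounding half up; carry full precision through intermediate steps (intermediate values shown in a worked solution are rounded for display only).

σ√T = 0.1533·√1.4017 = 0.181497
d₁ = (ln(S/K) + (r+σ²/2)T) / (σ√T) = (ln(134.36/98.4) + (0.0138+0.1533²/2)·1.4017) / 0.181497 = (0.311482 + 0.035814) / 0.181497 = 1.913507
d₂ = d₁ − σ√T = 1.913507 − 0.181497 = 1.732010
e^{−rT} = e^{−0.0138·1.4017} = 0.980842
N(−d₁) = 0.027842,  N(−d₂) = 0.041636
Put price V = K·e^{−rT}·N(−d₂) − S·N(−d₁) = 4.018482 − 3.740794 = 0.277689
φ(d₁) = (1/√(2π))·e^{−d₁²/2} = 0.063947
ν = S·φ(d₁)·√T = 10.172338

price = 0.277689
ν = 10.172338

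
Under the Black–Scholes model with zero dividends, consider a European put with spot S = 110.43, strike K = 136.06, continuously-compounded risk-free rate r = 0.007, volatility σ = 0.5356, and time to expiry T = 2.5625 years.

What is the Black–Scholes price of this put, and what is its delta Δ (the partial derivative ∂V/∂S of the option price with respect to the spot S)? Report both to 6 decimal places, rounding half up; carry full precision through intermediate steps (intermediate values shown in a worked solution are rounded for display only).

σ√T = 0.5356·√2.5625 = 0.857378
d₁ = (ln(S/K) + (r+σ²/2)T) / (σ√T) = (ln(110.43/136.06) + (0.007+0.5356²/2)·2.5625) / 0.857378 = (-0.208714 + 0.385486) / 0.857378 = 0.206178
d₂ = d₁ − σ√T = 0.206178 − 0.857378 = -0.651201
e^{−rT} = e^{−0.007·2.5625} = 0.982222
N(−d₁) = 0.418326,  N(−d₂) = 0.742542
Put price V = K·e^{−rT}·N(−d₂) − S·N(−d₁) = 99.234131 − 46.195752 = 53.038379
Δ = −N(−d₁) = -0.418326

price = 53.038379
Δ = -0.418326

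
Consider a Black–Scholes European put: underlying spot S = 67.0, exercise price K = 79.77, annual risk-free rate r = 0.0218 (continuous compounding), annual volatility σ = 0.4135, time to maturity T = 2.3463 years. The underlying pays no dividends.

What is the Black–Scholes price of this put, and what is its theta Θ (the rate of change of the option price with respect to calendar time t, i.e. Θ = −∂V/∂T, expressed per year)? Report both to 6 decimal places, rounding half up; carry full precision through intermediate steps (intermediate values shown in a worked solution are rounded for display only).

price = 22.463397
Θ = -2.431932

σ√T = 0.4135·√2.3463 = 0.633384
d₁ = (ln(S/K) + (r+σ²/2)T) / (σ√T) = (ln(67.0/79.77) + (0.0218+0.4135²/2)·2.3463) / 0.633384 = (-0.174455 + 0.251737) / 0.633384 = 0.122015
d₂ = d₁ − σ√T = 0.122015 − 0.633384 = -0.511369
e^{−rT} = e^{−0.0218·2.3463} = 0.950137
N(−d₁) = 0.451444,  N(−d₂) = 0.695454
Put price V = K·e^{−rT}·N(−d₂) − S·N(−d₁) = 52.710120 − 30.246723 = 22.463397
φ(d₁) = (1/√(2π))·e^{−d₁²/2} = 0.395984
Θ = −S·φ(d₁)·σ/(2√T) + r·K·e^{−rT}·N(−d₂) = −3.581012 + 1.149081 = -2.431932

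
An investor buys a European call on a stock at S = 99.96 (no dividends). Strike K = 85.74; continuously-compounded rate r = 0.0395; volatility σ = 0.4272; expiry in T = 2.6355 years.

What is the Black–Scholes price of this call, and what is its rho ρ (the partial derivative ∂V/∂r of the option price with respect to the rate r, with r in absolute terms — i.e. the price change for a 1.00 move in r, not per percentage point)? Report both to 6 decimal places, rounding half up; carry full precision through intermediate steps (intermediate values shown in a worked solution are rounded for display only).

price = 36.945713
ρ = 103.812065

σ√T = 0.4272·√2.6355 = 0.693526
d₁ = (ln(S/K) + (r+σ²/2)T) / (σ√T) = (ln(99.96/85.74) + (0.0395+0.4272²/2)·2.6355) / 0.693526 = (0.153451 + 0.344591) / 0.693526 = 0.718130
d₂ = d₁ − σ√T = 0.718130 − 0.693526 = 0.024604
e^{−rT} = e^{−0.0395·2.6355} = 0.901133
N(d₁) = 0.763662,  N(d₂) = 0.509815
Call price V = S·N(d₁) − K·e^{−rT}·N(d₂) = 76.335607 − 39.389894 = 36.945713
ρ = K·T·e^{−rT}·N(d₂) = 103.812065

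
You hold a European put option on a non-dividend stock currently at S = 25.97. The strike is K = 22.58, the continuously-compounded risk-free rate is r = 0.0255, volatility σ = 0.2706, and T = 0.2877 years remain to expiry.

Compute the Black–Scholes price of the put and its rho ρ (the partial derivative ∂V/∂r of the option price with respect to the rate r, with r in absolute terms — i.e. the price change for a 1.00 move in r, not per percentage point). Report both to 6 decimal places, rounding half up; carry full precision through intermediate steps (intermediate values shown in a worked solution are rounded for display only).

σ√T = 0.2706·√0.2877 = 0.145144
d₁ = (ln(S/K) + (r+σ²/2)T) / (σ√T) = (ln(25.97/22.58) + (0.0255+0.2706²/2)·0.2877) / 0.145144 = (0.139877 + 0.017870) / 0.145144 = 1.086835
d₂ = d₁ − σ√T = 1.086835 − 0.145144 = 0.941692
e^{−rT} = e^{−0.0255·0.2877} = 0.992690
N(−d₁) = 0.138555,  N(−d₂) = 0.173175
Put price V = K·e^{−rT}·N(−d₂) − S·N(−d₁) = 3.881714 − 3.598268 = 0.283446
ρ = −K·T·e^{−rT}·N(−d₂) = -1.116769

price = 0.283446
ρ = -1.116769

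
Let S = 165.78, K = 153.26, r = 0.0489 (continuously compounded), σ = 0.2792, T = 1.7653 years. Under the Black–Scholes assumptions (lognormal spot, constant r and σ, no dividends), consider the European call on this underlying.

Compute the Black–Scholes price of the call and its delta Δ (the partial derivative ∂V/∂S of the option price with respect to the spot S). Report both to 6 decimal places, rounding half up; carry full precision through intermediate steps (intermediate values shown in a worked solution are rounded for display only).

σ√T = 0.2792·√1.7653 = 0.370958
d₁ = (ln(S/K) + (r+σ²/2)T) / (σ√T) = (ln(165.78/153.26) + (0.0489+0.2792²/2)·1.7653) / 0.370958 = (0.078526 + 0.155128) / 0.370958 = 0.629866
d₂ = d₁ − σ√T = 0.629866 − 0.370958 = 0.258908
e^{−rT} = e^{−0.0489·1.7653} = 0.917298
N(d₁) = 0.735609,  N(d₂) = 0.602147
Call price V = S·N(d₁) − K·e^{−rT}·N(d₂) = 121.949246 − 84.652862 = 37.296384
Δ = N(d₁) = 0.735609

price = 37.296384
Δ = 0.735609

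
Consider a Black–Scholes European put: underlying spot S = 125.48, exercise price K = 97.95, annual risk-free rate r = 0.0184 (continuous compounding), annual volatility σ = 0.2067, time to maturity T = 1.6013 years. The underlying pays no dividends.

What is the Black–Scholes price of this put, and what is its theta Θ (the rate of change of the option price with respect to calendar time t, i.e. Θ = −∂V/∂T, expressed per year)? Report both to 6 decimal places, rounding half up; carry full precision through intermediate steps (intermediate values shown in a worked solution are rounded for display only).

price = 2.110770
Θ = -1.704215

σ√T = 0.2067·√1.6013 = 0.261563
d₁ = (ln(S/K) + (r+σ²/2)T) / (σ√T) = (ln(125.48/97.95) + (0.0184+0.2067²/2)·1.6013) / 0.261563 = (0.247689 + 0.063672) / 0.261563 = 1.190384
d₂ = d₁ − σ√T = 1.190384 − 0.261563 = 0.928821
e^{−rT} = e^{−0.0184·1.6013} = 0.970966
N(−d₁) = 0.116948,  N(−d₂) = 0.176491
Put price V = K·e^{−rT}·N(−d₂) − S·N(−d₁) = 16.785368 − 14.674598 = 2.110770
φ(d₁) = (1/√(2π))·e^{−d₁²/2} = 0.196431
Θ = −S·φ(d₁)·σ/(2√T) + r·K·e^{−rT}·N(−d₂) = −2.013065 + 0.308851 = -1.704215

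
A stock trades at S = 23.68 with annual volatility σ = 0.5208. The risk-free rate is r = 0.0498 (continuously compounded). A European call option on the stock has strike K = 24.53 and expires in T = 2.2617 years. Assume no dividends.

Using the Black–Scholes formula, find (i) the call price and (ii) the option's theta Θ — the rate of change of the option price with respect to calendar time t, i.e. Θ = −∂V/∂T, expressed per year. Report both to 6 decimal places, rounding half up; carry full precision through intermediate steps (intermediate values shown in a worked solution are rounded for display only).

price = 7.859347
Θ = -1.870446

σ√T = 0.5208·√2.2617 = 0.783228
d₁ = (ln(S/K) + (r+σ²/2)T) / (σ√T) = (ln(23.68/24.53) + (0.0498+0.5208²/2)·2.2617) / 0.783228 = (-0.035266 + 0.419356) / 0.783228 = 0.490393
d₂ = d₁ − σ√T = 0.490393 − 0.783228 = -0.292835
e^{−rT} = e^{−0.0498·2.2617} = 0.893479
N(d₁) = 0.688072,  N(d₂) = 0.384824
Call price V = S·N(d₁) − K·e^{−rT}·N(d₂) = 16.293550 − 8.434203 = 7.859347
φ(d₁) = (1/√(2π))·e^{−d₁²/2} = 0.353744
Θ = −S·φ(d₁)·σ/(2√T) − r·K·e^{−rT}·N(d₂) = −1.450422 − 0.420023 = -1.870446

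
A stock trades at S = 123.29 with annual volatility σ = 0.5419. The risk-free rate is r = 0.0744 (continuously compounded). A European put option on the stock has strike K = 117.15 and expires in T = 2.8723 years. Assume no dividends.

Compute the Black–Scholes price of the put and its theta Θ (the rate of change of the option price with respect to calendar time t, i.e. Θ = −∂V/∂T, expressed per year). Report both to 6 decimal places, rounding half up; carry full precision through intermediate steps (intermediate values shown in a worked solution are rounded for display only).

σ√T = 0.5419·√2.8723 = 0.918405
d₁ = (ln(S/K) + (r+σ²/2)T) / (σ√T) = (ln(123.29/117.15) + (0.0744+0.5419²/2)·2.8723) / 0.918405 = (0.051084 + 0.635433) / 0.918405 = 0.747510
d₂ = d₁ − σ√T = 0.747510 − 0.918405 = -0.170894
e^{−rT} = e^{−0.0744·2.8723} = 0.807591
N(−d₁) = 0.227378,  N(−d₂) = 0.567847
Put price V = K·e^{−rT}·N(−d₂) − S·N(−d₁) = 53.723585 − 28.033414 = 25.690172
φ(d₁) = (1/√(2π))·e^{−d₁²/2} = 0.301699
Θ = −S·φ(d₁)·σ/(2√T) + r·K·e^{−rT}·N(−d₂) = −5.946706 + 3.997035 = -1.949672

price = 25.690172
Θ = -1.949672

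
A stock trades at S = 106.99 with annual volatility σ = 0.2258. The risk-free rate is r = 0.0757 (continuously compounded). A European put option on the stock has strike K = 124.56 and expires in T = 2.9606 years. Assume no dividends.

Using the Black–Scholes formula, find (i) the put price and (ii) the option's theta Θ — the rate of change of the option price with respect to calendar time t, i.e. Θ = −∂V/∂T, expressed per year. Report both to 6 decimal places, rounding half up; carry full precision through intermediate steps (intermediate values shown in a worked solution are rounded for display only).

σ√T = 0.2258·√2.9606 = 0.388520
d₁ = (ln(S/K) + (r+σ²/2)T) / (σ√T) = (ln(106.99/124.56) + (0.0757+0.2258²/2)·2.9606) / 0.388520 = (-0.152052 + 0.299591) / 0.388520 = 0.379747
d₂ = d₁ − σ√T = 0.379747 − 0.388520 = -0.008774
e^{−rT} = e^{−0.0757·2.9606} = 0.799221
N(−d₁) = 0.352067,  N(−d₂) = 0.503500
Put price V = K·e^{−rT}·N(−d₂) − S·N(−d₁) = 50.123947 − 37.667621 = 12.456326
φ(d₁) = (1/√(2π))·e^{−d₁²/2} = 0.371190
Θ = −S·φ(d₁)·σ/(2√T) + r·K·e^{−rT}·N(−d₂) = −2.605812 + 3.794383 = 1.188571

price = 12.456326
Θ = 1.188571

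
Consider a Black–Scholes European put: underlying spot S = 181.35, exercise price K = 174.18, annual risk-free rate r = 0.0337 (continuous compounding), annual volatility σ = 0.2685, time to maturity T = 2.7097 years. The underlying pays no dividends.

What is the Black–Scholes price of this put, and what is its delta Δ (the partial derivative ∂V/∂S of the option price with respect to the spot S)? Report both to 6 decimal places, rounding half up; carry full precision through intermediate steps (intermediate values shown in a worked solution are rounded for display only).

price = 19.863611
Δ = -0.301926

σ√T = 0.2685·√2.7097 = 0.441982
d₁ = (ln(S/K) + (r+σ²/2)T) / (σ√T) = (ln(181.35/174.18) + (0.0337+0.2685²/2)·2.7097) / 0.441982 = (0.040340 + 0.188991) / 0.441982 = 0.518868
d₂ = d₁ − σ√T = 0.518868 − 0.441982 = 0.076886
e^{−rT} = e^{−0.0337·2.7097} = 0.912728
N(−d₁) = 0.301926,  N(−d₂) = 0.469357
Put price V = K·e^{−rT}·N(−d₂) − S·N(−d₁) = 74.617933 − 54.754322 = 19.863611
Δ = −N(−d₁) = -0.301926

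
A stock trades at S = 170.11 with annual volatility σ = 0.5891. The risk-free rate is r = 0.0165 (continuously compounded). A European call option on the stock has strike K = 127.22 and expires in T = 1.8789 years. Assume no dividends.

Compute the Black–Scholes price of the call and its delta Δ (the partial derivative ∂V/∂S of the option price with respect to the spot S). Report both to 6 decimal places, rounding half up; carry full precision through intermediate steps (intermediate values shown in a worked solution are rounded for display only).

σ√T = 0.5891·√1.8789 = 0.807497
d₁ = (ln(S/K) + (r+σ²/2)T) / (σ√T) = (ln(170.11/127.22) + (0.0165+0.5891²/2)·1.8789) / 0.807497 = (0.290527 + 0.357027) / 0.807497 = 0.801929
d₂ = d₁ − σ√T = 0.801929 − 0.807497 = -0.005568
e^{−rT} = e^{−0.0165·1.8789} = 0.969474
N(d₁) = 0.788703,  N(d₂) = 0.497779
Call price V = S·N(d₁) − K·e^{−rT}·N(d₂) = 134.166247 − 61.394248 = 72.771999
Δ = N(d₁) = 0.788703

price = 72.771999
Δ = 0.788703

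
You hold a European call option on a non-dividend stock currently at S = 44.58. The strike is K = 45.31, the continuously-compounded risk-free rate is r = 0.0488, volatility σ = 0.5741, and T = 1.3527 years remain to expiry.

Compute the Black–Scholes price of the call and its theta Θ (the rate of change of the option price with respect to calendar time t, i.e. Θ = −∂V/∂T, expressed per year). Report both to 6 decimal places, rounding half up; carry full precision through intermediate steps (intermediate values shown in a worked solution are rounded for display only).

σ√T = 0.5741·√1.3527 = 0.667711
d₁ = (ln(S/K) + (r+σ²/2)T) / (σ√T) = (ln(44.58/45.31) + (0.0488+0.5741²/2)·1.3527) / 0.667711 = (-0.016242 + 0.288931) / 0.667711 = 0.408393
d₂ = d₁ − σ√T = 0.408393 − 0.667711 = -0.259318
e^{−rT} = e^{−0.0488·1.3527} = 0.936120
N(d₁) = 0.658507,  N(d₂) = 0.397695
Call price V = S·N(d₁) − K·e^{−rT}·N(d₂) = 29.356254 − 16.868465 = 12.487788
φ(d₁) = (1/√(2π))·e^{−d₁²/2} = 0.367023
Θ = −S·φ(d₁)·σ/(2√T) − r·K·e^{−rT}·N(d₂) = −4.038222 − 0.823181 = -4.861403

price = 12.487788
Θ = -4.861403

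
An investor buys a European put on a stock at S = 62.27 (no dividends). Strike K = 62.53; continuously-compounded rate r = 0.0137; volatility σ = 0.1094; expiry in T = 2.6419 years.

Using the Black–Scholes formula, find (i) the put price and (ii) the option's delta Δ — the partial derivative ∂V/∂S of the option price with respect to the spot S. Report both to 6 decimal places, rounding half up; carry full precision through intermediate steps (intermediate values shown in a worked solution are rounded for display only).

σ√T = 0.1094·√2.6419 = 0.177818
d₁ = (ln(S/K) + (r+σ²/2)T) / (σ√T) = (ln(62.27/62.53) + (0.0137+0.1094²/2)·2.6419) / 0.177818 = (-0.004167 + 0.052004) / 0.177818 = 0.269022
d₂ = d₁ − σ√T = 0.269022 − 0.177818 = 0.091204
e^{−rT} = e^{−0.0137·2.6419} = 0.964453
N(−d₁) = 0.393956,  N(−d₂) = 0.463665
Put price V = K·e^{−rT}·N(−d₂) − S·N(−d₁) = 27.962372 − 24.531659 = 3.430713
Δ = −N(−d₁) = -0.393956

price = 3.430713
Δ = -0.393956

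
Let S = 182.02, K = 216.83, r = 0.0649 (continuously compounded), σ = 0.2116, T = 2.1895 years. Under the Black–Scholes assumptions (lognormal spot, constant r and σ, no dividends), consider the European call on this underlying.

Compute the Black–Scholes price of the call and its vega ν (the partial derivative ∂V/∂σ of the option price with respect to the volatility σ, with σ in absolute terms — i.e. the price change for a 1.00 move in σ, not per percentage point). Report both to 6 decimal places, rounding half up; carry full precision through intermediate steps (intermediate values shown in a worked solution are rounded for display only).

σ√T = 0.2116·√2.1895 = 0.313104
d₁ = (ln(S/K) + (r+σ²/2)T) / (σ√T) = (ln(182.02/216.83) + (0.0649+0.2116²/2)·2.1895) / 0.313104 = (-0.174997 + 0.191115) / 0.313104 = 0.051480
d₂ = d₁ − σ√T = 0.051480 − 0.313104 = -0.261624
e^{−rT} = e^{−0.0649·2.1895} = 0.867536
N(d₁) = 0.520528,  N(d₂) = 0.396806
Call price V = S·N(d₁) − K·e^{−rT}·N(d₂) = 94.746561 − 74.642225 = 20.104336
φ(d₁) = (1/√(2π))·e^{−d₁²/2} = 0.398414
ν = S·φ(d₁)·√T = 107.306537

price = 20.104336
ν = 107.306537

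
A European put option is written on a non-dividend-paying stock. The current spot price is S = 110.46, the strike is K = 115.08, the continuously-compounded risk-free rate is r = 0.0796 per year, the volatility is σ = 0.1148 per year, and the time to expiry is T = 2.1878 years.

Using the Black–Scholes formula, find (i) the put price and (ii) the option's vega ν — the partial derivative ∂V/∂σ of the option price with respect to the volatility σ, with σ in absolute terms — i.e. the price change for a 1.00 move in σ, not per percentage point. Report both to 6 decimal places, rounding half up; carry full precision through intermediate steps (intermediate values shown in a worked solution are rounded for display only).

price = 2.163880
ν = 44.675116

σ√T = 0.1148·√2.1878 = 0.169803
d₁ = (ln(S/K) + (r+σ²/2)T) / (σ√T) = (ln(110.46/115.08) + (0.0796+0.1148²/2)·2.1878) / 0.169803 = (-0.040974 + 0.188565) / 0.169803 = 0.869191
d₂ = d₁ − σ√T = 0.869191 − 0.169803 = 0.699388
e^{−rT} = e^{−0.0796·2.1878} = 0.840172
N(−d₁) = 0.192371,  N(−d₂) = 0.242155
Put price V = K·e^{−rT}·N(−d₂) − S·N(−d₁) = 23.413217 − 21.249337 = 2.163880
φ(d₁) = (1/√(2π))·e^{−d₁²/2} = 0.273437
ν = S·φ(d₁)·√T = 44.675116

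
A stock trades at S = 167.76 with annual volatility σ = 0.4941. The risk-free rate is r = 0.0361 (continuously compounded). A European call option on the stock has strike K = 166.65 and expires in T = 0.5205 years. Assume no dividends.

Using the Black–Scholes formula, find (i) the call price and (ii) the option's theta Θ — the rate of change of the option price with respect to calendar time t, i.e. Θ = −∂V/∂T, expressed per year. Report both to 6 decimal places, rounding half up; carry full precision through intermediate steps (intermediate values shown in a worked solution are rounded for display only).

price = 25.598814
Θ = -24.915804

σ√T = 0.4941·√0.5205 = 0.356472
d₁ = (ln(S/K) + (r+σ²/2)T) / (σ√T) = (ln(167.76/166.65) + (0.0361+0.4941²/2)·0.5205) / 0.356472 = (0.006639 + 0.082326) / 0.356472 = 0.249570
d₂ = d₁ − σ√T = 0.249570 − 0.356472 = -0.106902
e^{−rT} = e^{−0.0361·0.5205} = 0.981385
N(d₁) = 0.598540,  N(d₂) = 0.457433
Call price V = S·N(d₁) − K·e^{−rT}·N(d₂) = 100.411086 − 74.812272 = 25.598814
φ(d₁) = (1/√(2π))·e^{−d₁²/2} = 0.386710
Θ = −S·φ(d₁)·σ/(2√T) − r·K·e^{−rT}·N(d₂) = −22.215081 − 2.700723 = -24.915804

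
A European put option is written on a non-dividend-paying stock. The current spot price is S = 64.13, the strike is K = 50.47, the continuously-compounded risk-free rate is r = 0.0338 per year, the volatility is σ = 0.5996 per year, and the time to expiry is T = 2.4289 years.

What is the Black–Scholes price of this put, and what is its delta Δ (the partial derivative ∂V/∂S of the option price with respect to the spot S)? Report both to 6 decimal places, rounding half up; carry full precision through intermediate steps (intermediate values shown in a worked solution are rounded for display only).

price = 12.147536
Δ = -0.208562

σ√T = 0.5996·√2.4289 = 0.934472
d₁ = (ln(S/K) + (r+σ²/2)T) / (σ√T) = (ln(64.13/50.47) + (0.0338+0.5996²/2)·2.4289) / 0.934472 = (0.239533 + 0.518716) / 0.934472 = 0.811420
d₂ = d₁ − σ√T = 0.811420 − 0.934472 = -0.123053
e^{−rT} = e^{−0.0338·2.4289} = 0.921183
N(−d₁) = 0.208562,  N(−d₂) = 0.548967
Put price V = K·e^{−rT}·N(−d₂) − S·N(−d₁) = 25.522639 − 13.375103 = 12.147536
Δ = −N(−d₁) = -0.208562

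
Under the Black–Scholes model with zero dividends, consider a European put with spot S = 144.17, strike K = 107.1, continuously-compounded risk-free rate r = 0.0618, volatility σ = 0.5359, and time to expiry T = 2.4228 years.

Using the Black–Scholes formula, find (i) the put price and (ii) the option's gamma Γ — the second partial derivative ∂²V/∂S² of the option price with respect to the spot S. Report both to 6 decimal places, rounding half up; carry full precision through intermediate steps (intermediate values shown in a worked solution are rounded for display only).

price = 17.190205
Γ = 0.002107

σ√T = 0.5359·√2.4228 = 0.834147
d₁ = (ln(S/K) + (r+σ²/2)T) / (σ√T) = (ln(144.17/107.1) + (0.0618+0.5359²/2)·2.4228) / 0.834147 = (0.297230 + 0.497630) / 0.834147 = 0.952901
d₂ = d₁ − σ√T = 0.952901 − 0.834147 = 0.118754
e^{−rT} = e^{−0.0618·2.4228} = 0.860941
N(−d₁) = 0.170320,  N(−d₂) = 0.452735
Put price V = K·e^{−rT}·N(−d₂) − S·N(−d₁) = 41.745241 − 24.555037 = 17.190205
φ(d₁) = (1/√(2π))·e^{−d₁²/2} = 0.253359
Γ = φ(d₁) / (S·σ·√T) = 0.002107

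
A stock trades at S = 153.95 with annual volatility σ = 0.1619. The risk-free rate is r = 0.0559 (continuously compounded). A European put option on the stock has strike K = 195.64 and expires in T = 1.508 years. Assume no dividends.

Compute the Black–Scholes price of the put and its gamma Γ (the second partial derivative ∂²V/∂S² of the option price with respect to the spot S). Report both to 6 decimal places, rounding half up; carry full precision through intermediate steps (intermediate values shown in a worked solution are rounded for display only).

price = 29.970731
Γ = 0.010330

σ√T = 0.1619·√1.508 = 0.198814
d₁ = (ln(S/K) + (r+σ²/2)T) / (σ√T) = (ln(153.95/195.64) + (0.0559+0.1619²/2)·1.508) / 0.198814 = (-0.239648 + 0.104061) / 0.198814 = -0.681981
d₂ = d₁ − σ√T = -0.681981 − 0.198814 = -0.880796
e^{−rT} = e^{−0.0559·1.508} = 0.919158
N(−d₁) = 0.752375,  N(−d₂) = 0.810786
Put price V = K·e^{−rT}·N(−d₂) − S·N(−d₁) = 145.798803 − 115.828072 = 29.970731
φ(d₁) = (1/√(2π))·e^{−d₁²/2} = 0.316166
Γ = φ(d₁) / (S·σ·√T) = 0.010330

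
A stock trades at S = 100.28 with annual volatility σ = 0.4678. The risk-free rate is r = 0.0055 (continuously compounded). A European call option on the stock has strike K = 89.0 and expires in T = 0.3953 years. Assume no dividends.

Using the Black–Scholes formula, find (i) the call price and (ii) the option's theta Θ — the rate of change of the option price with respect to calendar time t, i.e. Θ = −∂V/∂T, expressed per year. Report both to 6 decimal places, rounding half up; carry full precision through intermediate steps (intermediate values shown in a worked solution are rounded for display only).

price = 17.712105
Θ = -13.017363

σ√T = 0.4678·√0.3953 = 0.294119
d₁ = (ln(S/K) + (r+σ²/2)T) / (σ√T) = (ln(100.28/89.0) + (0.0055+0.4678²/2)·0.3953) / 0.294119 = (0.119330 + 0.045427) / 0.294119 = 0.560171
d₂ = d₁ − σ√T = 0.560171 − 0.294119 = 0.266052
e^{−rT} = e^{−0.0055·0.3953} = 0.997828
N(d₁) = 0.712319,  N(d₂) = 0.604900
Call price V = S·N(d₁) − K·e^{−rT}·N(d₂) = 71.431311 − 53.719206 = 17.712105
φ(d₁) = (1/√(2π))·e^{−d₁²/2} = 0.341013
Θ = −S·φ(d₁)·σ/(2√T) − r·K·e^{−rT}·N(d₂) = −12.721907 − 0.295456 = -13.017363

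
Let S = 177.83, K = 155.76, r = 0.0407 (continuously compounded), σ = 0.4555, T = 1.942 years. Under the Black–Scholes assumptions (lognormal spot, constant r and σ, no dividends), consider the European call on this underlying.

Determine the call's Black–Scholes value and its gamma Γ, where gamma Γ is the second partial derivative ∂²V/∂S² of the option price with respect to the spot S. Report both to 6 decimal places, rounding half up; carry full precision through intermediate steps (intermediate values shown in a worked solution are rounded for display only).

σ√T = 0.4555·√1.942 = 0.634765
d₁ = (ln(S/K) + (r+σ²/2)T) / (σ√T) = (ln(177.83/155.76) + (0.0407+0.4555²/2)·1.942) / 0.634765 = (0.132512 + 0.280503) / 0.634765 = 0.650657
d₂ = d₁ − σ√T = 0.650657 − 0.634765 = 0.015892
e^{−rT} = e^{−0.0407·1.942} = 0.924004
N(d₁) = 0.742366,  N(d₂) = 0.506340
Call price V = S·N(d₁) − K·e^{−rT}·N(d₂) = 132.014960 − 72.873831 = 59.141129
φ(d₁) = (1/√(2π))·e^{−d₁²/2} = 0.322834
Γ = φ(d₁) / (S·σ·√T) = 0.002860

price = 59.141129
Γ = 0.002860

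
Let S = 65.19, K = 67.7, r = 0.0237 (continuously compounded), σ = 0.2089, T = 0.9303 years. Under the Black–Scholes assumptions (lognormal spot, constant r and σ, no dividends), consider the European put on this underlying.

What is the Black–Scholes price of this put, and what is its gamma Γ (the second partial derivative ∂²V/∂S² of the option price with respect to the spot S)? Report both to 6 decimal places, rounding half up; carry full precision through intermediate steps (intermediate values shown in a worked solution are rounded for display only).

σ√T = 0.2089·√0.9303 = 0.201488
d₁ = (ln(S/K) + (r+σ²/2)T) / (σ√T) = (ln(65.19/67.7) + (0.0237+0.2089²/2)·0.9303) / 0.201488 = (-0.037780 + 0.042347) / 0.201488 = 0.022665
d₂ = d₁ − σ√T = 0.022665 − 0.201488 = -0.178823
e^{−rT} = e^{−0.0237·0.9303} = 0.978193
N(−d₁) = 0.490959,  N(−d₂) = 0.570962
Put price V = K·e^{−rT}·N(−d₂) − S·N(−d₁) = 37.811183 − 32.005593 = 5.805589
φ(d₁) = (1/√(2π))·e^{−d₁²/2} = 0.398840
Γ = φ(d₁) / (S·σ·√T) = 0.030365

price = 5.805589
Γ = 0.030365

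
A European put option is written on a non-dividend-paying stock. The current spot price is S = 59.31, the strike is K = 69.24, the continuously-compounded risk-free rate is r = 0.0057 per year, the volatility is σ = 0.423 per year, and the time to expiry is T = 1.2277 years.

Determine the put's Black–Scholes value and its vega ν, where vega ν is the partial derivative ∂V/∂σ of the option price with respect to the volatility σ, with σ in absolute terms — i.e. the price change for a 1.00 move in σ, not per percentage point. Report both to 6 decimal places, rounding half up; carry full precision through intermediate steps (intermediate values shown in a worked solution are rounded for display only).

σ√T = 0.423·√1.2277 = 0.468691
d₁ = (ln(S/K) + (r+σ²/2)T) / (σ√T) = (ln(59.31/69.24) + (0.0057+0.423²/2)·1.2277) / 0.468691 = (-0.154801 + 0.116833) / 0.468691 = -0.081007
d₂ = d₁ − σ√T = -0.081007 − 0.468691 = -0.549698
e^{−rT} = e^{−0.0057·1.2277} = 0.993027
N(−d₁) = 0.532282,  N(−d₂) = 0.708737
Put price V = K·e^{−rT}·N(−d₂) − S·N(−d₁) = 48.730726 − 31.569639 = 17.161086
φ(d₁) = (1/√(2π))·e^{−d₁²/2} = 0.397635
ν = S·φ(d₁)·√T = 26.131188

price = 17.161086
ν = 26.131188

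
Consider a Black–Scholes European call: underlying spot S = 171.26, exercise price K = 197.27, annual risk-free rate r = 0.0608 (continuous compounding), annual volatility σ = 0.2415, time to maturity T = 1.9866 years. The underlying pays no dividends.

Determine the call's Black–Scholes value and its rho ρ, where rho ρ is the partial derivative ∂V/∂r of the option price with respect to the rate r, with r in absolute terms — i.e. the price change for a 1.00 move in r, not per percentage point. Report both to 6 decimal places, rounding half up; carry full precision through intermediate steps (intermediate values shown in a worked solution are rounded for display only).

price = 21.645007
ρ = 141.966786

σ√T = 0.2415·√1.9866 = 0.340387
d₁ = (ln(S/K) + (r+σ²/2)T) / (σ√T) = (ln(171.26/197.27) + (0.0608+0.2415²/2)·1.9866) / 0.340387 = (-0.141390 + 0.178717) / 0.340387 = 0.109659
d₂ = d₁ − σ√T = 0.109659 − 0.340387 = -0.230728
e^{−rT} = e^{−0.0608·1.9866} = 0.886224
N(d₁) = 0.543660,  N(d₂) = 0.408763
Call price V = S·N(d₁) − K·e^{−rT}·N(d₂) = 93.107197 − 71.462189 = 21.645007
ρ = K·T·e^{−rT}·N(d₂) = 141.966786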